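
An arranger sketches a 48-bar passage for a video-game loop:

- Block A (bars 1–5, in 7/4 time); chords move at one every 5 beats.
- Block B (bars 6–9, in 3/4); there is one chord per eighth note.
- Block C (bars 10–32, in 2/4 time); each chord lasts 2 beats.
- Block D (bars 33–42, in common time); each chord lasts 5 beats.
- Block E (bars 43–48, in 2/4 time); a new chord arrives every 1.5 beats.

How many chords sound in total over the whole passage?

70 chords

A: 5·7 = 35 beats, 35/5 = 7 chords.
B: 4·3 = 12 beats, 12/0.5 = 24 chords.
C: 23·2 = 46 beats, 46/2 = 23 chords.
D: 10·4 = 40 beats, 40/5 = 8 chords.
E: 6·2 = 12 beats, 12/1.5 = 8 chords.
Total: 7 + 24 + 23 + 8 + 8 = 70.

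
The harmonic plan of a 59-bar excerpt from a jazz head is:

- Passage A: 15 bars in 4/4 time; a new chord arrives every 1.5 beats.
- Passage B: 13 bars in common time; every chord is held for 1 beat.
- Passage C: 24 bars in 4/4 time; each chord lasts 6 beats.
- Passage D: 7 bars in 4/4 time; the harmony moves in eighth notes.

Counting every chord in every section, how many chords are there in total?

164 chords

A: 15 bars × 4 beats = 60 beats; 1.5 beats/chord → 40 chords.
B: 13 bars × 4 beats = 52 beats; 1 beat/chord → 52 chords.
C: 24 bars × 4 beats = 96 beats; 6 beats/chord → 16 chords.
D: 7 bars × 4 beats = 28 beats; 0.5 beats/chord → 56 chords.
Total: 40 + 52 + 16 + 56 = 164.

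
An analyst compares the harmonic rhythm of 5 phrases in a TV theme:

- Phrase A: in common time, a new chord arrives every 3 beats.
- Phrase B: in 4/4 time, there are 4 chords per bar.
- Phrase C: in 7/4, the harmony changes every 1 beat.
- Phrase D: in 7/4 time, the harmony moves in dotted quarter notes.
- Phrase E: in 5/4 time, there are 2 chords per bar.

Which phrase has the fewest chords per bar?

Phrase A

A: each chord is 3 beats in 4/4, so 4/3 per bar.
B: each chord is 1 beat in 4/4, so 4 per bar.
C: each chord is 1 beat in 7/4, so 7 per bar.
D: each chord is 1.5 beats in 7/4, so 14/3 per bar.
E: each chord is 2.5 beats in 5/4, so 2 per bar.
Slowest is A at 4/3 chords/bar.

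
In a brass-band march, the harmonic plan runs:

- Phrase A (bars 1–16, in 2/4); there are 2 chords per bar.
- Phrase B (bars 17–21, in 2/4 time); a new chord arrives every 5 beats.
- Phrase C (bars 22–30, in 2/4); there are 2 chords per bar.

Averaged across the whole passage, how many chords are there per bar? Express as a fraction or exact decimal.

A: 16 × 2 = 32 beats ÷ 1 = 32 chords.
B: 5 × 2 = 10 beats ÷ 5 = 2 chords.
C: 9 × 2 = 18 beats ÷ 1 = 18 chords.
Overall: 52 chords over 30 bars → 52/30 = 26/15 chords per bar.

26/15 chords per bar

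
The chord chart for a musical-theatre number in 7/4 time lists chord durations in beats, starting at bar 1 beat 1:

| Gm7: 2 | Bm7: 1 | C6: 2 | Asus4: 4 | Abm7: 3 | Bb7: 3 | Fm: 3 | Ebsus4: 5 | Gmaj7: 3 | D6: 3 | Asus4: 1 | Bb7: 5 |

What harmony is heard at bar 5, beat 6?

Beat 6 of bar 5 is beat (5−1)×7 + 6 = 34 overall.
Running totals: Gm7 ends at 2, Bm7 ends at 3, C6 ends at 5, Asus4 ends at 9, Abm7 ends at 12, Bb7 ends at 15, Fm ends at 18, Ebsus4 ends at 23, Gmaj7 ends at 26, D6 ends at 29, Asus4 ends at 30, Bb7 ends at 35.
Beat 34 falls within Bb7.

Bb7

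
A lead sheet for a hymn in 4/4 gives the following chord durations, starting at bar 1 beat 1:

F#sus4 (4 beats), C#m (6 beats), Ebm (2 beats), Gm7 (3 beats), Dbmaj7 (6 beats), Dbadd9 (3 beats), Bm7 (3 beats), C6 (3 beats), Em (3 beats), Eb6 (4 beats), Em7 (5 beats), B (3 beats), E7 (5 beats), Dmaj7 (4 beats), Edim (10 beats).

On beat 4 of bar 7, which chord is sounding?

Beat 4 of bar 7 is beat (7−1)×4 + 4 = 28 overall.
Running totals: F#sus4 ends at 4, C#m ends at 10, Ebm ends at 12, Gm7 ends at 15, Dbmaj7 ends at 21, Dbadd9 ends at 24, Bm7 ends at 27, C6 ends at 30.
Beat 28 falls within C6.

C6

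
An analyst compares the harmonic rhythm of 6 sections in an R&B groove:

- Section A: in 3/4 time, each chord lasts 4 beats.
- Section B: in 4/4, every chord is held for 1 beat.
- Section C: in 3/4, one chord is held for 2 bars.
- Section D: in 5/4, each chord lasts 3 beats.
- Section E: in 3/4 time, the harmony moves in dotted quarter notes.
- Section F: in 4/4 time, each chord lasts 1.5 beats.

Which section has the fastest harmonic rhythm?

Section B

A: 3/4 = 0.75 chords/bar.
B: 4/1 = 4 chords/bar.
C: 3/6 = 0.5 chords/bar.
D: 5/3 = 5/3 chords/bar.
E: 3/1.5 = 2 chords/bar.
F: 4/1.5 = 8/3 chords/bar.
Fastest is B at 4 chords/bar.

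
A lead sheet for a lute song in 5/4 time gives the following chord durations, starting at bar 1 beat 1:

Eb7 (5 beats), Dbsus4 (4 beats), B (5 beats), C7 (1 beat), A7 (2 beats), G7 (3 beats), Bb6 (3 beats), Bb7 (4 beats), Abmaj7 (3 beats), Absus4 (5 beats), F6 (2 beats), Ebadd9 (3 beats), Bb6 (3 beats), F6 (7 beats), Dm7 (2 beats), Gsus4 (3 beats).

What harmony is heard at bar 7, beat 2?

Absus4

Beat 2 of bar 7 is beat (7−1)×5 + 2 = 32 overall.
Running totals: Eb7 ends at 5, Dbsus4 ends at 9, B ends at 14, C7 ends at 15, A7 ends at 17, G7 ends at 20, Bb6 ends at 23, Bb7 ends at 27, Abmaj7 ends at 30, Absus4 ends at 35.
Beat 32 falls within Absus4.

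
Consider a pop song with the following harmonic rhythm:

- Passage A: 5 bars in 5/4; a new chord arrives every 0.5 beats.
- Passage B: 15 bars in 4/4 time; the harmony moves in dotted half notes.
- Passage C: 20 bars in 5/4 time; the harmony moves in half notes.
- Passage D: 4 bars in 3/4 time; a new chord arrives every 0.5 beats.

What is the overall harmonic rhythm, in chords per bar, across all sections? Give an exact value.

A: 5 × 5 = 25 beats ÷ 0.5 = 50 chords.
B: 15 × 4 = 60 beats ÷ 3 = 20 chords.
C: 20 × 5 = 100 beats ÷ 2 = 50 chords.
D: 4 × 3 = 12 beats ÷ 0.5 = 24 chords.
Overall: 144 chords over 44 bars → 144/44 = 36/11 chords per bar.

36/11 chords per bar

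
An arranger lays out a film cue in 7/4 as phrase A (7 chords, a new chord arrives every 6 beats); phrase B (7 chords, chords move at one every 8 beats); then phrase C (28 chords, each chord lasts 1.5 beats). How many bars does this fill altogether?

A: 7 × 6 = 42 beats = 6 bars.
B: 7 × 8 = 56 beats = 8 bars.
C: 28 × 1.5 = 42 beats = 6 bars.
Total: 6 + 8 + 6 = 20 bars.

20 bars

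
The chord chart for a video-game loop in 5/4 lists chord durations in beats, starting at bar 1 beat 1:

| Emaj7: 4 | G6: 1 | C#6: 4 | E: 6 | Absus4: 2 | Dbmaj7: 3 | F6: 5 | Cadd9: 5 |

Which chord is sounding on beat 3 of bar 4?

Dbmaj7

Beat 3 of bar 4 is beat (4−1)×5 + 3 = 18 overall.
Running totals: Emaj7 ends at 4, G6 ends at 5, C#6 ends at 9, E ends at 15, Absus4 ends at 17, Dbmaj7 ends at 20.
Beat 18 falls within Dbmaj7.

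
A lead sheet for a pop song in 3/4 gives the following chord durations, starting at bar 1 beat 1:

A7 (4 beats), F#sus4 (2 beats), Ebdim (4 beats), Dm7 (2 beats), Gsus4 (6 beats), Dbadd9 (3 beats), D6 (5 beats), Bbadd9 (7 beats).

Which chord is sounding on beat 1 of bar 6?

Beat 1 of bar 6 is beat (6−1)×3 + 1 = 16 overall.
Running totals: A7 ends at 4, F#sus4 ends at 6, Ebdim ends at 10, Dm7 ends at 12, Gsus4 ends at 18.
Beat 16 falls within Gsus4.

Gsus4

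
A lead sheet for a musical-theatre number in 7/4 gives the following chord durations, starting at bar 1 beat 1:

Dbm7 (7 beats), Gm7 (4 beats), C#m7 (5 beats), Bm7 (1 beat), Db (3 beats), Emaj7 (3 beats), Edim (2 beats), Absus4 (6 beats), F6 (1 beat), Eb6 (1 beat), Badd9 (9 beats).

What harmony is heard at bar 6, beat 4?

Beat 4 of bar 6 is beat (6−1)×7 + 4 = 39 overall.
Running totals: Dbm7 ends at 7, Gm7 ends at 11, C#m7 ends at 16, Bm7 ends at 17, Db ends at 20, Emaj7 ends at 23, Edim ends at 25, Absus4 ends at 31, F6 ends at 32, Eb6 ends at 33, Badd9 ends at 42.
Beat 39 falls within Badd9.

Badd9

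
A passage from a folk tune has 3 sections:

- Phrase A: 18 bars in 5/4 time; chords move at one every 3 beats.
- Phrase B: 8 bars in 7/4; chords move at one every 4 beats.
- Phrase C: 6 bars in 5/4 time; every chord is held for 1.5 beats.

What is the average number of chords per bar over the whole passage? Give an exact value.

A: 18 bars of 5 beats is 90 beats; at 3 beats each that's 30 chords.
B: 8 bars of 7 beats is 56 beats; at 4 beats each that's 14 chords.
C: 6 bars of 5 beats is 30 beats; at 1.5 beats each that's 20 chords.
Overall: 64 chords over 32 bars → 64/32 = 2 chords per bar.

2 chords per bar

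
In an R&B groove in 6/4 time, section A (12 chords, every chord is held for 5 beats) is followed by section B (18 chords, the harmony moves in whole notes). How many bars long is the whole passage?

A: 12 × 5 = 60 beats = 10 bars.
B: 18 × 4 = 72 beats = 12 bars.
Total: 10 + 12 = 22 bars.

22 bars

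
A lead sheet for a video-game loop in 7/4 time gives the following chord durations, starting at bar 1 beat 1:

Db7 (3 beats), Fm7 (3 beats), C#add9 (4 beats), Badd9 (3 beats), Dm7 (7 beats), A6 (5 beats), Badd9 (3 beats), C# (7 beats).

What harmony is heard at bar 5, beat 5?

Beat 5 of bar 5 is beat (5−1)×7 + 5 = 33 overall.
Running totals: Db7 ends at 3, Fm7 ends at 6, C#add9 ends at 10, Badd9 ends at 13, Dm7 ends at 20, A6 ends at 25, Badd9 ends at 28, C# ends at 35.
Beat 33 falls within C#.

C#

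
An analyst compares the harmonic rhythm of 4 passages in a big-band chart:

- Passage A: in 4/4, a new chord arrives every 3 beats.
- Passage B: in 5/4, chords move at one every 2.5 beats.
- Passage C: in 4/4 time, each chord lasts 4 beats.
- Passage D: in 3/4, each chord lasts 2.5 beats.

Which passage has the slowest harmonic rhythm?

Passage C

A: 4 beats/bar ÷ 3 beats/chord = 4/3 chords/bar.
B: 5 beats/bar ÷ 2.5 beats/chord = 2 chords/bar.
C: 4 beats/bar ÷ 4 beats/chord = 1 chord/bar.
D: 3 beats/bar ÷ 2.5 beats/chord = 1.2 chords/bar.
Slowest is C at 1 chords/bar.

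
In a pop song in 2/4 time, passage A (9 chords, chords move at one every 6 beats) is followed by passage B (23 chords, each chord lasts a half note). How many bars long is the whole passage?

50 bars

A: 9 × 6 = 54 beats = 27 bars.
B: 23 × 2 = 46 beats = 23 bars.
Total: 27 + 23 = 50 bars.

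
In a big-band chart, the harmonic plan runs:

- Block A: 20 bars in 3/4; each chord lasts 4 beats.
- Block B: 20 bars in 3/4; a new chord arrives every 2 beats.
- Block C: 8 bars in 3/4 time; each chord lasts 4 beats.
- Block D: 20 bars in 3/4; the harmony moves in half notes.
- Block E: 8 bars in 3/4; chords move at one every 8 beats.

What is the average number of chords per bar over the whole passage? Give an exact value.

A: 20 bars of 3 beats is 60 beats; at 4 beats each that's 15 chords.
B: 20 bars of 3 beats is 60 beats; at 2 beats each that's 30 chords.
C: 8 bars of 3 beats is 24 beats; at 4 beats each that's 6 chords.
D: 20 bars of 3 beats is 60 beats; at 2 beats each that's 30 chords.
E: 8 bars of 3 beats is 24 beats; at 8 beats each that's 3 chords.
Overall: 84 chords over 76 bars → 84/76 = 21/19 chords per bar.

21/19 chords per bar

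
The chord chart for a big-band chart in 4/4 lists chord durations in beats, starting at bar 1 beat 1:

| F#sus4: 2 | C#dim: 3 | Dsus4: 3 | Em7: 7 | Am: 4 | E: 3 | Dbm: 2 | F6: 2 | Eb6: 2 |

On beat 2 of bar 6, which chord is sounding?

Beat 2 of bar 6 is beat (6−1)×4 + 2 = 22 overall.
Running totals: F#sus4 ends at 2, C#dim ends at 5, Dsus4 ends at 8, Em7 ends at 15, Am ends at 19, E ends at 22.
Beat 22 falls within E.

E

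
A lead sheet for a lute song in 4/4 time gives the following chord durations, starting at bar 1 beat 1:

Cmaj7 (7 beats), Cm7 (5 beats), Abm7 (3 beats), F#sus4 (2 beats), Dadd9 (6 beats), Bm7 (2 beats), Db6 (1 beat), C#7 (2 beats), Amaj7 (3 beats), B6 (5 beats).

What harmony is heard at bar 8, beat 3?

Beat 3 of bar 8 is beat (8−1)×4 + 3 = 31 overall.
Running totals: Cmaj7 ends at 7, Cm7 ends at 12, Abm7 ends at 15, F#sus4 ends at 17, Dadd9 ends at 23, Bm7 ends at 25, Db6 ends at 26, C#7 ends at 28, Amaj7 ends at 31.
Beat 31 falls within Amaj7.

Amaj7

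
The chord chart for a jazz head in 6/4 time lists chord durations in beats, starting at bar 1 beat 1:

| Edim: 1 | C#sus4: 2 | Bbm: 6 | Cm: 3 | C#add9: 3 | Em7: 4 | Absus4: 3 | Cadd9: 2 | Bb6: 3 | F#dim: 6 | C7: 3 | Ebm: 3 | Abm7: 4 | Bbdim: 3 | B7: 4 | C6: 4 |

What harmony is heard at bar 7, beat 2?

Beat 2 of bar 7 is beat (7−1)×6 + 2 = 38 overall.
Running totals: Edim ends at 1, C#sus4 ends at 3, Bbm ends at 9, Cm ends at 12, C#add9 ends at 15, Em7 ends at 19, Absus4 ends at 22, Cadd9 ends at 24, Bb6 ends at 27, F#dim ends at 33, C7 ends at 36, Ebm ends at 39.
Beat 38 falls within Ebm.

Ebm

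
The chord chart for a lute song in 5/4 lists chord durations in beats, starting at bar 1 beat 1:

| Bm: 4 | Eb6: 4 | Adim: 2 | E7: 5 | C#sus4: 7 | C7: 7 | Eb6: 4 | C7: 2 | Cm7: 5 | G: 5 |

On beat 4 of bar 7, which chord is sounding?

C7

Beat 4 of bar 7 is beat (7−1)×5 + 4 = 34 overall.
Running totals: Bm ends at 4, Eb6 ends at 8, Adim ends at 10, E7 ends at 15, C#sus4 ends at 22, C7 ends at 29, Eb6 ends at 33, C7 ends at 35.
Beat 34 falls within C7.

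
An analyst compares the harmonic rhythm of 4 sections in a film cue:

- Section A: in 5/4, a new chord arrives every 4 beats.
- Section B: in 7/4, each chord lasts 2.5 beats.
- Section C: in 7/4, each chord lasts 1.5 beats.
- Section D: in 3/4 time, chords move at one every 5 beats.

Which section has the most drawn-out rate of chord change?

Section D

A: each chord is 4 beats in 5/4, so 1.25 per bar.
B: each chord is 2.5 beats in 7/4, so 2.8 per bar.
C: each chord is 1.5 beats in 7/4, so 14/3 per bar.
D: each chord is 5 beats in 3/4, so 0.6 per bar.
Slowest is D at 0.6 chords/bar.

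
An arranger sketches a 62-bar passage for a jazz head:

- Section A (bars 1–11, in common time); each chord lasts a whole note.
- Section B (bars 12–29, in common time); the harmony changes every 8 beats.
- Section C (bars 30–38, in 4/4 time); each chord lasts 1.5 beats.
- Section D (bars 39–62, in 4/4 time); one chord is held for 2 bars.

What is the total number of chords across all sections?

A: 11 bars × 4 beats = 44 beats; 4 beats/chord → 11 chords.
B: 18 bars × 4 beats = 72 beats; 8 beats/chord → 9 chords.
C: 9 bars × 4 beats = 36 beats; 1.5 beats/chord → 24 chords.
D: 24 bars × 4 beats = 96 beats; 8 beats/chord → 12 chords.
Total: 11 + 9 + 24 + 12 = 56.

56 chords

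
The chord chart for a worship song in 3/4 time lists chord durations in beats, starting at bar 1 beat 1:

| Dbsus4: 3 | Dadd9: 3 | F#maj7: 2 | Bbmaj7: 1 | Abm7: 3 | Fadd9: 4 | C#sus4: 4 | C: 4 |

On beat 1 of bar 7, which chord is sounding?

Beat 1 of bar 7 is beat (7−1)×3 + 1 = 19 overall.
Running totals: Dbsus4 ends at 3, Dadd9 ends at 6, F#maj7 ends at 8, Bbmaj7 ends at 9, Abm7 ends at 12, Fadd9 ends at 16, C#sus4 ends at 20.
Beat 19 falls within C#sus4.

C#sus4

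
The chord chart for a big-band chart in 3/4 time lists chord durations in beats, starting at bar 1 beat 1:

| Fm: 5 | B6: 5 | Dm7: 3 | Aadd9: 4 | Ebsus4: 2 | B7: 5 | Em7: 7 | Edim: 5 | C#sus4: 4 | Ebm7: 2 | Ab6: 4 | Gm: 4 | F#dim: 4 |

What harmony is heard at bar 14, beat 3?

Beat 3 of bar 14 is beat (14−1)×3 + 3 = 42 overall.
Running totals: Fm ends at 5, B6 ends at 10, Dm7 ends at 13, Aadd9 ends at 17, Ebsus4 ends at 19, B7 ends at 24, Em7 ends at 31, Edim ends at 36, C#sus4 ends at 40, Ebm7 ends at 42.
Beat 42 falls within Ebm7.

Ebm7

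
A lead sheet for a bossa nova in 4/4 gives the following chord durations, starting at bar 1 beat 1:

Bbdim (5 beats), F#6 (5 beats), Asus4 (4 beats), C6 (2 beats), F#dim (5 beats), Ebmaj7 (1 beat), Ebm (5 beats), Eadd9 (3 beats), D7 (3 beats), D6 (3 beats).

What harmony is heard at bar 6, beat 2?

Beat 2 of bar 6 is beat (6−1)×4 + 2 = 22 overall.
Running totals: Bbdim ends at 5, F#6 ends at 10, Asus4 ends at 14, C6 ends at 16, F#dim ends at 21, Ebmaj7 ends at 22.
Beat 22 falls within Ebmaj7.

Ebmaj7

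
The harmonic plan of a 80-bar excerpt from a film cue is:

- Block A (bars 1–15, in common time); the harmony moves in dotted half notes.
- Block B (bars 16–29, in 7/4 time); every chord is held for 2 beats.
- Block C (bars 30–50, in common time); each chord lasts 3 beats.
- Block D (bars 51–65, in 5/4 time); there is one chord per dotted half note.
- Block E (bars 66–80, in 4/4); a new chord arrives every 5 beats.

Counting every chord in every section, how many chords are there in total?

134 chords

A has 60 beats and chords last 3 each, so 20 chords.
B has 98 beats and chords last 2 each, so 49 chords.
C has 84 beats and chords last 3 each, so 28 chords.
D has 75 beats and chords last 3 each, so 25 chords.
E has 60 beats and chords last 5 each, so 12 chords.
Total: 20 + 49 + 28 + 25 + 12 = 134.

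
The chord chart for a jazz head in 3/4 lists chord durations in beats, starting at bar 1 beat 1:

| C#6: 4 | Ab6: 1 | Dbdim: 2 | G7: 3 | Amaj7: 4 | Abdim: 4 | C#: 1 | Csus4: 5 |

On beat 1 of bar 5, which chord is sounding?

Beat 1 of bar 5 is beat (5−1)×3 + 1 = 13 overall.
Running totals: C#6 ends at 4, Ab6 ends at 5, Dbdim ends at 7, G7 ends at 10, Amaj7 ends at 14.
Beat 13 falls within Amaj7.

Amaj7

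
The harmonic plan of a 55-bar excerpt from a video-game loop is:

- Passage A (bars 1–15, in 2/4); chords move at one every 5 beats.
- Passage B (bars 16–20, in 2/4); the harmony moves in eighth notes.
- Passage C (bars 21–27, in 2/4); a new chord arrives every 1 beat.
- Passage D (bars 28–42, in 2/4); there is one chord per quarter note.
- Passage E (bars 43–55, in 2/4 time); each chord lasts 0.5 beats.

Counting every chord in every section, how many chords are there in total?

A: 15·2 = 30 beats, 30/5 = 6 chords.
B: 5·2 = 10 beats, 10/0.5 = 20 chords.
C: 7·2 = 14 beats, 14/1 = 14 chords.
D: 15·2 = 30 beats, 30/1 = 30 chords.
E: 13·2 = 26 beats, 26/0.5 = 52 chords.
Total: 6 + 20 + 14 + 30 + 52 = 122.

122 chords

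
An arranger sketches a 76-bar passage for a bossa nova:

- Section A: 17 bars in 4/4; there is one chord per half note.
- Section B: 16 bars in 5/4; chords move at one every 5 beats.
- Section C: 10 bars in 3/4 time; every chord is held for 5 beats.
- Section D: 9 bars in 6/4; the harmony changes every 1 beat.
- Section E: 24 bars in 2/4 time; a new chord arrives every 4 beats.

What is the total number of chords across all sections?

122 chords

A: 17 bars × 4 beats = 68 beats; 2 beats/chord → 34 chords.
B: 16 bars × 5 beats = 80 beats; 5 beats/chord → 16 chords.
C: 10 bars × 3 beats = 30 beats; 5 beats/chord → 6 chords.
D: 9 bars × 6 beats = 54 beats; 1 beat/chord → 54 chords.
E: 24 bars × 2 beats = 48 beats; 4 beats/chord → 12 chords.
Total: 34 + 16 + 6 + 54 + 12 = 122.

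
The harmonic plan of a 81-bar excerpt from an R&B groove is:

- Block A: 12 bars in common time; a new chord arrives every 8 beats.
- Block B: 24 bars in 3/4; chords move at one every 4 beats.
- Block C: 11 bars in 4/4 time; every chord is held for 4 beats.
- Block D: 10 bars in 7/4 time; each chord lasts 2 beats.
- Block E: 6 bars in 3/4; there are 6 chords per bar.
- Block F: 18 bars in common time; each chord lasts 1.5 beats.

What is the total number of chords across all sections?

154 chords

A has 48 beats and chords last 8 each, so 6 chords.
B has 72 beats and chords last 4 each, so 18 chords.
C has 44 beats and chords last 4 each, so 11 chords.
D has 70 beats and chords last 2 each, so 35 chords.
E has 18 beats and chords last 0.5 each, so 36 chords.
F has 72 beats and chords last 1.5 each, so 48 chords.
Total: 6 + 18 + 11 + 35 + 36 + 48 = 154.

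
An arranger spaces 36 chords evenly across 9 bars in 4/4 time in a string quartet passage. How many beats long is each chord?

1 beat

9 bars × 4 beats/bar = 36 beats total.
36 beats ÷ 36 chords = 1 beats per chord.
(That is a quarter note.)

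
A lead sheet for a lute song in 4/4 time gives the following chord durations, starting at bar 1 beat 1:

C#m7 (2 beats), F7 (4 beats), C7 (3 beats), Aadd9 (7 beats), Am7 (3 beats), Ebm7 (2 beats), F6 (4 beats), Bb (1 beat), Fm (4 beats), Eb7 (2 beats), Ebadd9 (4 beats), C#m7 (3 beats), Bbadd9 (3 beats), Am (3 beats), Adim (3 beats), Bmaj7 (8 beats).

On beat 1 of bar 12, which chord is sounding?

Beat 1 of bar 12 is beat (12−1)×4 + 1 = 45 overall.
Running totals: C#m7 ends at 2, F7 ends at 6, C7 ends at 9, Aadd9 ends at 16, Am7 ends at 19, Ebm7 ends at 21, F6 ends at 25, Bb ends at 26, Fm ends at 30, Eb7 ends at 32, Ebadd9 ends at 36, C#m7 ends at 39, Bbadd9 ends at 42, Am ends at 45.
Beat 45 falls within Am.

Am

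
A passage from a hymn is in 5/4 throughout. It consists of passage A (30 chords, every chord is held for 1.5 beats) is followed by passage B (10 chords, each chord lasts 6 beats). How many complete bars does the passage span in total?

21 bars

A: 30 × 1.5 = 45 beats = 9 bars.
B: 10 × 6 = 60 beats = 12 bars.
Total: 9 + 12 = 21 bars.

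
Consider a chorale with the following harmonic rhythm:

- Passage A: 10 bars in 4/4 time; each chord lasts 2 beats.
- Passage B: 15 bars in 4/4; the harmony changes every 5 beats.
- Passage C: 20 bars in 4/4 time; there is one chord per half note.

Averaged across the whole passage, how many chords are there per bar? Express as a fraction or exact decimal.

A: 10 × 4 = 40 beats ÷ 2 = 20 chords.
B: 15 × 4 = 60 beats ÷ 5 = 12 chords.
C: 20 × 4 = 80 beats ÷ 2 = 40 chords.
Overall: 72 chords over 45 bars → 72/45 = 1.6 chords per bar.

1.6 chords per bar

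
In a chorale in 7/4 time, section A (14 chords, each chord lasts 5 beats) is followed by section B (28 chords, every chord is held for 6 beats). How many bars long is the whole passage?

34 bars

A: 14 × 5 = 70 beats = 10 bars.
B: 28 × 6 = 168 beats = 24 bars.
Total: 10 + 24 = 34 bars.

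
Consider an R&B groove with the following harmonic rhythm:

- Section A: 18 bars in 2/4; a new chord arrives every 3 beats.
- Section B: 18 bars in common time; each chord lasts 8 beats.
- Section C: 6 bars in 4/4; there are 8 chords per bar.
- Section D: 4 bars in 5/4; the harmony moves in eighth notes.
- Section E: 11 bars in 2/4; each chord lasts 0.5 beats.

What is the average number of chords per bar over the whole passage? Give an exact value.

51/19 chords per bar

A: 18 × 2 = 36 beats ÷ 3 = 12 chords.
B: 18 × 4 = 72 beats ÷ 8 = 9 chords.
C: 6 × 4 = 24 beats ÷ 0.5 = 48 chords.
D: 4 × 5 = 20 beats ÷ 0.5 = 40 chords.
E: 11 × 2 = 22 beats ÷ 0.5 = 44 chords.
Overall: 153 chords over 57 bars → 153/57 = 51/19 chords per bar.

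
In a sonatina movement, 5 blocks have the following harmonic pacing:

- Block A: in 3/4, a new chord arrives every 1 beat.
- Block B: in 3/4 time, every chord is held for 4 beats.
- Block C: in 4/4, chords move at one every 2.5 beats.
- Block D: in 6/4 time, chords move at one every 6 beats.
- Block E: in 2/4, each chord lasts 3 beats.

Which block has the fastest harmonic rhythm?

A: 3/1 = 3 chords/bar.
B: 3/4 = 0.75 chords/bar.
C: 4/2.5 = 1.6 chords/bar.
D: 6/6 = 1 chord/bar.
E: 2/3 = 2/3 chords/bar.
Fastest is A at 3 chords/bar.

Block A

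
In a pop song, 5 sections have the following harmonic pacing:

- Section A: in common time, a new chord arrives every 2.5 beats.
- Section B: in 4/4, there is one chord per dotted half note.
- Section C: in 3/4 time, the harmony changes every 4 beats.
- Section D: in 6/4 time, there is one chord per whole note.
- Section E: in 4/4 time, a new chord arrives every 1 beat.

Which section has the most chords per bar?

Section E

A: each chord is 2.5 beats in 4/4, so 1.6 per bar.
B: each chord is 3 beats in 4/4, so 4/3 per bar.
C: each chord is 4 beats in 3/4, so 0.75 per bar.
D: each chord is 4 beats in 6/4, so 1.5 per bar.
E: each chord is 1 beat in 4/4, so 4 per bar.
Fastest is E at 4 chords/bar.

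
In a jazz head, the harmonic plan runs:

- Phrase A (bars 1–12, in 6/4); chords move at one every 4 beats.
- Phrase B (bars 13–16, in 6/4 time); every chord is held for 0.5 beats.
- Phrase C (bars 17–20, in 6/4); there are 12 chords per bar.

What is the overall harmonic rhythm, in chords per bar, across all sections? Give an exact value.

A: 12 × 6 = 72 beats ÷ 4 = 18 chords.
B: 4 × 6 = 24 beats ÷ 0.5 = 48 chords.
C: 4 × 6 = 24 beats ÷ 0.5 = 48 chords.
Overall: 114 chords over 20 bars → 114/20 = 5.7 chords per bar.

5.7 chords per bar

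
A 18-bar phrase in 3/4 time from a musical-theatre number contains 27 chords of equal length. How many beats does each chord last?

2 beats

18 bars × 3 beats/bar = 54 beats total.
54 beats ÷ 27 chords = 2 beats per chord.
(That is a half note.)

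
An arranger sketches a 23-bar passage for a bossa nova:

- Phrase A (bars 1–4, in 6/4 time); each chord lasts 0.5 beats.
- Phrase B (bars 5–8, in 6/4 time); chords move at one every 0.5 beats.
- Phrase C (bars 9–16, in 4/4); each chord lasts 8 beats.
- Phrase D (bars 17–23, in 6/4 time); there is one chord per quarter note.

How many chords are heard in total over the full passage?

142 chords

A: 4·6 = 24 beats, 24/0.5 = 48 chords.
B: 4·6 = 24 beats, 24/0.5 = 48 chords.
C: 8·4 = 32 beats, 32/8 = 4 chords.
D: 7·6 = 42 beats, 42/1 = 42 chords.
Total: 48 + 48 + 4 + 42 = 142.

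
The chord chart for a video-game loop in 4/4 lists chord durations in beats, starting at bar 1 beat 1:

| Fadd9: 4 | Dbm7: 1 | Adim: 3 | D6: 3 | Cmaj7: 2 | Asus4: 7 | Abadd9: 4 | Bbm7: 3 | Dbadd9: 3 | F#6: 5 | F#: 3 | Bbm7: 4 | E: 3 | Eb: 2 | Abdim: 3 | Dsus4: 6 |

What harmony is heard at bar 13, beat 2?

Beat 2 of bar 13 is beat (13−1)×4 + 2 = 50 overall.
Running totals: Fadd9 ends at 4, Dbm7 ends at 5, Adim ends at 8, D6 ends at 11, Cmaj7 ends at 13, Asus4 ends at 20, Abadd9 ends at 24, Bbm7 ends at 27, Dbadd9 ends at 30, F#6 ends at 35, F# ends at 38, Bbm7 ends at 42, E ends at 45, Eb ends at 47, Abdim ends at 50.
Beat 50 falls within Abdim.

Abdim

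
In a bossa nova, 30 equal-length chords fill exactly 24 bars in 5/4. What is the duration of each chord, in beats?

24 bars × 5 beats/bar = 120 beats total.
120 beats ÷ 30 chords = 4 beats per chord.
(That is a whole note.)

4 beats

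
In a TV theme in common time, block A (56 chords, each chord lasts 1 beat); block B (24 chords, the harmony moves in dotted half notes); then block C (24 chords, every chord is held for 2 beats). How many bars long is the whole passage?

A: 56 × 1 = 56 beats = 14 bars.
B: 24 × 3 = 72 beats = 18 bars.
C: 24 × 2 = 48 beats = 12 bars.
Total: 14 + 18 + 12 = 44 bars.

44 bars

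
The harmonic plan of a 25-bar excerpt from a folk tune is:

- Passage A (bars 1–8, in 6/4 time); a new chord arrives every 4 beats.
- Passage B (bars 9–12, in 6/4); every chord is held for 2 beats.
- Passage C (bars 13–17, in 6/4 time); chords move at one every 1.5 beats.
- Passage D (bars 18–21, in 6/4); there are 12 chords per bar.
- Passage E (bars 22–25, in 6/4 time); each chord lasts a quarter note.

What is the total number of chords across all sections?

A has 48 beats and chords last 4 each, so 12 chords.
B has 24 beats and chords last 2 each, so 12 chords.
C has 30 beats and chords last 1.5 each, so 20 chords.
D has 24 beats and chords last 0.5 each, so 48 chords.
E has 24 beats and chords last 1 each, so 24 chords.
Total: 12 + 12 + 20 + 48 + 24 = 116.

116 chords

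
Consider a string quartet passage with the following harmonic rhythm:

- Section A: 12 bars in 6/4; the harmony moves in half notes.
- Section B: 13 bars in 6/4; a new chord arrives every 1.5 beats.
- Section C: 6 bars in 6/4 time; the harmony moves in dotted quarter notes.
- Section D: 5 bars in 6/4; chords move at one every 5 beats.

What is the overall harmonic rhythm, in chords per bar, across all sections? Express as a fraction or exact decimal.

A: 12 × 6 = 72 beats ÷ 2 = 36 chords.
B: 13 × 6 = 78 beats ÷ 1.5 = 52 chords.
C: 6 × 6 = 36 beats ÷ 1.5 = 24 chords.
D: 5 × 6 = 30 beats ÷ 5 = 6 chords.
Overall: 118 chords over 36 bars → 118/36 = 59/18 chords per bar.

59/18 chords per bar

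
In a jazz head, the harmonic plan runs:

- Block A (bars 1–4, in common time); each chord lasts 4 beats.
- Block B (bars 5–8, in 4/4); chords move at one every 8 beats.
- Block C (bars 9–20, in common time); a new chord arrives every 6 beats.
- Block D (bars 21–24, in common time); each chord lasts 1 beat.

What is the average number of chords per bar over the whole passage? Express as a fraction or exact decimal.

A: 4 × 4 = 16 beats ÷ 4 = 4 chords.
B: 4 × 4 = 16 beats ÷ 8 = 2 chords.
C: 12 × 4 = 48 beats ÷ 6 = 8 chords.
D: 4 × 4 = 16 beats ÷ 1 = 16 chords.
Overall: 30 chords over 24 bars → 30/24 = 1.25 chords per bar.

1.25 chords per bar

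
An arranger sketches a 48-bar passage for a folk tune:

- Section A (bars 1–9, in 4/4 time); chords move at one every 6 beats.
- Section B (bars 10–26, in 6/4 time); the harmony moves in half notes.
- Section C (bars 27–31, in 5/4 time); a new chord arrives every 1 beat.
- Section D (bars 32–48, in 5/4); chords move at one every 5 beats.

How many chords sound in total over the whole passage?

99 chords

A has 36 beats and chords last 6 each, so 6 chords.
B has 102 beats and chords last 2 each, so 51 chords.
C has 25 beats and chords last 1 each, so 25 chords.
D has 85 beats and chords last 5 each, so 17 chords.
Total: 6 + 51 + 25 + 17 = 99.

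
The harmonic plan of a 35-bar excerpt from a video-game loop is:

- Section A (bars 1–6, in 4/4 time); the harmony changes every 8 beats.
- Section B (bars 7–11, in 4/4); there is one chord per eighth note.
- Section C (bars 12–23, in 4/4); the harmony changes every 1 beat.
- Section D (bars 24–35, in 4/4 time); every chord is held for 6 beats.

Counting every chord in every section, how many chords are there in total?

A has 24 beats and chords last 8 each, so 3 chords.
B has 20 beats and chords last 0.5 each, so 40 chords.
C has 48 beats and chords last 1 each, so 48 chords.
D has 48 beats and chords last 6 each, so 8 chords.
Total: 3 + 40 + 48 + 8 = 99.

99 chords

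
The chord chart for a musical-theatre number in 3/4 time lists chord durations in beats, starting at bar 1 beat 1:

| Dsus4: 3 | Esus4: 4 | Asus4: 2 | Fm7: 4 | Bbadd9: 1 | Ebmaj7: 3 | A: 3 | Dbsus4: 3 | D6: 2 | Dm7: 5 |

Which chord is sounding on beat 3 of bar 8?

Beat 3 of bar 8 is beat (8−1)×3 + 3 = 24 overall.
Running totals: Dsus4 ends at 3, Esus4 ends at 7, Asus4 ends at 9, Fm7 ends at 13, Bbadd9 ends at 14, Ebmaj7 ends at 17, A ends at 20, Dbsus4 ends at 23, D6 ends at 25.
Beat 24 falls within D6.

D6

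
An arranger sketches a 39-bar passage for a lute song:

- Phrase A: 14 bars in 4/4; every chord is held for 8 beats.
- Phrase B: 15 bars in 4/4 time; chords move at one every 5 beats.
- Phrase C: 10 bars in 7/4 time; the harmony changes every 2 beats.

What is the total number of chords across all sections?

A: 14 bars × 4 beats = 56 beats; 8 beats/chord → 7 chords.
B: 15 bars × 4 beats = 60 beats; 5 beats/chord → 12 chords.
C: 10 bars × 7 beats = 70 beats; 2 beats/chord → 35 chords.
Total: 7 + 12 + 35 = 54.

54 chords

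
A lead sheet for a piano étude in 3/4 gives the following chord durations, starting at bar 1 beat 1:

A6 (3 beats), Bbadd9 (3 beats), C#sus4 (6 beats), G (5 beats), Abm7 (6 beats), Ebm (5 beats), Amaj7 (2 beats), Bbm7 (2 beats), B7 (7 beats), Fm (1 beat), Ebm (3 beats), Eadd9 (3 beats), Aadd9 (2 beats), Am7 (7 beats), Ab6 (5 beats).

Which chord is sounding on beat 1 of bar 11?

Beat 1 of bar 11 is beat (11−1)×3 + 1 = 31 overall.
Running totals: A6 ends at 3, Bbadd9 ends at 6, C#sus4 ends at 12, G ends at 17, Abm7 ends at 23, Ebm ends at 28, Amaj7 ends at 30, Bbm7 ends at 32.
Beat 31 falls within Bbm7.

Bbm7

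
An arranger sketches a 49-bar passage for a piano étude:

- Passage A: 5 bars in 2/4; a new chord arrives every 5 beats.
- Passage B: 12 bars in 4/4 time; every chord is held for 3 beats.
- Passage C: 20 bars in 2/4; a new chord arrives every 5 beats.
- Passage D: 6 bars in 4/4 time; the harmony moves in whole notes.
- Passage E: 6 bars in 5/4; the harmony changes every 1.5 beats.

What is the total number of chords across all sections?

52 chords

A: 5·2 = 10 beats, 10/5 = 2 chords.
B: 12·4 = 48 beats, 48/3 = 16 chords.
C: 20·2 = 40 beats, 40/5 = 8 chords.
D: 6·4 = 24 beats, 24/4 = 6 chords.
E: 6·5 = 30 beats, 30/1.5 = 20 chords.
Total: 2 + 16 + 8 + 6 + 20 = 52.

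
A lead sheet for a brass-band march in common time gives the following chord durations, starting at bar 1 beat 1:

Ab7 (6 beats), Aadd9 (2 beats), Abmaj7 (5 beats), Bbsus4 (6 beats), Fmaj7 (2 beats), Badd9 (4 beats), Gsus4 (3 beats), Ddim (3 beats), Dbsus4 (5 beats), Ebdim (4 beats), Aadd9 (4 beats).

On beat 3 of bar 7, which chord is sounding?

Gsus4

Beat 3 of bar 7 is beat (7−1)×4 + 3 = 27 overall.
Running totals: Ab7 ends at 6, Aadd9 ends at 8, Abmaj7 ends at 13, Bbsus4 ends at 19, Fmaj7 ends at 21, Badd9 ends at 25, Gsus4 ends at 28.
Beat 27 falls within Gsus4.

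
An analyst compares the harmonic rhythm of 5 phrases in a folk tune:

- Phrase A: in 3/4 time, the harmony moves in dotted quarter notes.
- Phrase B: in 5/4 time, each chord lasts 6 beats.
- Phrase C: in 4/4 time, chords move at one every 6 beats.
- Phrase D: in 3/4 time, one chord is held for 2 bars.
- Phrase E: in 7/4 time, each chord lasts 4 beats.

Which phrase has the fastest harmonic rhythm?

A: 3 beats/bar ÷ 1.5 beats/chord = 2 chords/bar.
B: 5 beats/bar ÷ 6 beats/chord = 5/6 chords/bar.
C: 4 beats/bar ÷ 6 beats/chord = 2/3 chords/bar.
D: 3 beats/bar ÷ 6 beats/chord = 0.5 chords/bar.
E: 7 beats/bar ÷ 4 beats/chord = 1.75 chords/bar.
Fastest is A at 2 chords/bar.

Phrase A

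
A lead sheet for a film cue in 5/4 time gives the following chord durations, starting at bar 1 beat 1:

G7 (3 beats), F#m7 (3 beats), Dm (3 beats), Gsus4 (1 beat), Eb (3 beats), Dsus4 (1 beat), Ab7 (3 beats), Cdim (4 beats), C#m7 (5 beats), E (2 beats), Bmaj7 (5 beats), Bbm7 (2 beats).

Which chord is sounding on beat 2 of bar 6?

Beat 2 of bar 6 is beat (6−1)×5 + 2 = 27 overall.
Running totals: G7 ends at 3, F#m7 ends at 6, Dm ends at 9, Gsus4 ends at 10, Eb ends at 13, Dsus4 ends at 14, Ab7 ends at 17, Cdim ends at 21, C#m7 ends at 26, E ends at 28.
Beat 27 falls within E.

E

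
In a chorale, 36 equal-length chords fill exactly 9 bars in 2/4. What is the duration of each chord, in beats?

9 bars × 2 beats/bar = 18 beats total.
18 beats ÷ 36 chords = 0.5 beats per chord.
(That is an eighth note.)

0.5 beats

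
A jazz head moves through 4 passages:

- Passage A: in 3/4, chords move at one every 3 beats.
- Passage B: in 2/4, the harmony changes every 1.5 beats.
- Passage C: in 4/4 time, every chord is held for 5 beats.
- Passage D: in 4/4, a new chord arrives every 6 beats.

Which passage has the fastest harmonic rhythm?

Passage B

A: each chord is 3 beats in 3/4, so 1 per bar.
B: each chord is 1.5 beats in 2/4, so 4/3 per bar.
C: each chord is 5 beats in 4/4, so 0.8 per bar.
D: each chord is 6 beats in 4/4, so 2/3 per bar.
Fastest is B at 4/3 chords/bar.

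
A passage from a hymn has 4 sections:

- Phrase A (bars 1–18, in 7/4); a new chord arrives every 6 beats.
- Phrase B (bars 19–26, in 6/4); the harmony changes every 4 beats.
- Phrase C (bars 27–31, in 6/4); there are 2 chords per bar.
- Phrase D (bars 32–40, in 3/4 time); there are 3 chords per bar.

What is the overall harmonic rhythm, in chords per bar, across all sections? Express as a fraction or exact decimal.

1.75 chords per bar

A: 18 × 7 = 126 beats ÷ 6 = 21 chords.
B: 8 × 6 = 48 beats ÷ 4 = 12 chords.
C: 5 × 6 = 30 beats ÷ 3 = 10 chords.
D: 9 × 3 = 27 beats ÷ 1 = 27 chords.
Overall: 70 chords over 40 bars → 70/40 = 1.75 chords per bar.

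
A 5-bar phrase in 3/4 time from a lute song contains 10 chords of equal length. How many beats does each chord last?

5 bars × 3 beats/bar = 15 beats total.
15 beats ÷ 10 chords = 1.5 beats per chord.
(That is a dotted quarter note.)

1.5 beats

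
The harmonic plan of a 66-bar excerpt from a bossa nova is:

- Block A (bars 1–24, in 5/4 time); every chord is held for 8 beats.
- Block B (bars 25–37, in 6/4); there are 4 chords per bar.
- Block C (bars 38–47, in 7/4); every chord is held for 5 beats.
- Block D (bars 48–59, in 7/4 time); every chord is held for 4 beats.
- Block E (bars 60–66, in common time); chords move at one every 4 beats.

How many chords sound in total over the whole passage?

A: 24 bars × 5 beats = 120 beats; 8 beats/chord → 15 chords.
B: 13 bars × 6 beats = 78 beats; 1.5 beats/chord → 52 chords.
C: 10 bars × 7 beats = 70 beats; 5 beats/chord → 14 chords.
D: 12 bars × 7 beats = 84 beats; 4 beats/chord → 21 chords.
E: 7 bars × 4 beats = 28 beats; 4 beats/chord → 7 chords.
Total: 15 + 52 + 14 + 21 + 7 = 109.

109 chords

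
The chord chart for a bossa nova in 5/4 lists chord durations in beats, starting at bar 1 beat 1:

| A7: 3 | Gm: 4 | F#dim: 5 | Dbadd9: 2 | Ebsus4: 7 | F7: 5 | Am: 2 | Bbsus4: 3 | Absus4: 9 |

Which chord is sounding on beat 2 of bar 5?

Beat 2 of bar 5 is beat (5−1)×5 + 2 = 22 overall.
Running totals: A7 ends at 3, Gm ends at 7, F#dim ends at 12, Dbadd9 ends at 14, Ebsus4 ends at 21, F7 ends at 26.
Beat 22 falls within F7.

F7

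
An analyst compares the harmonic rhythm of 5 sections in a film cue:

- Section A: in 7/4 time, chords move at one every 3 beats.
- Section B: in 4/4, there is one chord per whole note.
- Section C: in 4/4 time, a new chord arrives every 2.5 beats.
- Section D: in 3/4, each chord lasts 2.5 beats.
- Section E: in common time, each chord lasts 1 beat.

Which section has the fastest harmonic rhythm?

A: 7 beats/bar ÷ 3 beats/chord = 7/3 chords/bar.
B: 4 beats/bar ÷ 4 beats/chord = 1 chord/bar.
C: 4 beats/bar ÷ 2.5 beats/chord = 1.6 chords/bar.
D: 3 beats/bar ÷ 2.5 beats/chord = 1.2 chords/bar.
E: 4 beats/bar ÷ 1 beat/chord = 4 chords/bar.
Fastest is E at 4 chords/bar.

Section E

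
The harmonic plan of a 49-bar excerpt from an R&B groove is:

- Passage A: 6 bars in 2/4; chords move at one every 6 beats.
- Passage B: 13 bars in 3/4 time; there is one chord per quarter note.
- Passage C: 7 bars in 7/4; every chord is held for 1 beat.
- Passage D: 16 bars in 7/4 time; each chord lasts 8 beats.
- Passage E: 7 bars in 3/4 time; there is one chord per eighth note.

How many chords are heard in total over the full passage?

146 chords

A has 12 beats and chords last 6 each, so 2 chords.
B has 39 beats and chords last 1 each, so 39 chords.
C has 49 beats and chords last 1 each, so 49 chords.
D has 112 beats and chords last 8 each, so 14 chords.
E has 21 beats and chords last 0.5 each, so 42 chords.
Total: 2 + 39 + 49 + 14 + 42 = 146.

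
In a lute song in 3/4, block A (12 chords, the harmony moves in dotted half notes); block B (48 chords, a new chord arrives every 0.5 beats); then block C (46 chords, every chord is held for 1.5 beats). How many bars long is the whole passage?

A: 12 × 3 = 36 beats = 12 bars.
B: 48 × 0.5 = 24 beats = 8 bars.
C: 46 × 1.5 = 69 beats = 23 bars.
Total: 12 + 8 + 23 = 43 bars.

43 bars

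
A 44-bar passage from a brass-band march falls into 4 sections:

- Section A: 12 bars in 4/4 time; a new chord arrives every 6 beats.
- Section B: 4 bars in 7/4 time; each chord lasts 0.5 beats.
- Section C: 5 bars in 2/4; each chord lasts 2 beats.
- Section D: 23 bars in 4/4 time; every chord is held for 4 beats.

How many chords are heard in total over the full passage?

92 chords

A: 12·4 = 48 beats, 48/6 = 8 chords.
B: 4·7 = 28 beats, 28/0.5 = 56 chords.
C: 5·2 = 10 beats, 10/2 = 5 chords.
D: 23·4 = 92 beats, 92/4 = 23 chords.
Total: 8 + 56 + 5 + 23 = 92.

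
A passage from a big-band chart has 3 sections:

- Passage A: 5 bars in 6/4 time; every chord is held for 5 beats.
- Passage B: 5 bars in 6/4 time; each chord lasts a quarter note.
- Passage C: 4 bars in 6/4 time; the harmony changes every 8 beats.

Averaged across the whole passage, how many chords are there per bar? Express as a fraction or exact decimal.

39/14 chords per bar

A: 5 bars of 6 beats is 30 beats; at 5 beats each that's 6 chords.
B: 5 bars of 6 beats is 30 beats; at 1 beat each that's 30 chords.
C: 4 bars of 6 beats is 24 beats; at 8 beats each that's 3 chords.
Overall: 39 chords over 14 bars → 39/14 = 39/14 chords per bar.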